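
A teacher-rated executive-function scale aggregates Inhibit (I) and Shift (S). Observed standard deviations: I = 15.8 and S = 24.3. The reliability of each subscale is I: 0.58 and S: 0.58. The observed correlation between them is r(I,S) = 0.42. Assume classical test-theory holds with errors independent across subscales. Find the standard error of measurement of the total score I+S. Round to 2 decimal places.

Var(total) = 840.13 + 322.51 = 1162.64.
True-score variance = 487.275 + 322.51 = 809.785, so reliability = 0.6965.
Error variance = 1162.64 − 809.785 = 352.855; SEM = √352.855 = 18.78.

18.78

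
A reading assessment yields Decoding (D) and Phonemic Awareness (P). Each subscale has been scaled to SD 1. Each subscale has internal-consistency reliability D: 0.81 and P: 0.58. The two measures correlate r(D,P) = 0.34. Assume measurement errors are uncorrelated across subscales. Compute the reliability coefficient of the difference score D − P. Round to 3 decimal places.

Var(D−P) = 1 + 1 − 2·0.34 = 2 − 0.68 = 1.32.
Because errors are independent across components, Cov(Tᵢ,Tⱼ) = Cov(Xᵢ,Xⱼ); the off-diagonal part of the true-score variance is the same as above.
True-score variance = [0.81 + 0.58] − 0.68 = 1.39 − 0.68 = 0.71.
Reliability = 0.71 / 1.32 = 0.538.

0.538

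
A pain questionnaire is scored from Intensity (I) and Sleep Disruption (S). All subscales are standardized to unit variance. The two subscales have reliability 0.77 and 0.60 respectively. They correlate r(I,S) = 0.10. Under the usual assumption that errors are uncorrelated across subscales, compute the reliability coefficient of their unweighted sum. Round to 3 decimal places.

0.714

Var(I+S) = 2 + 2·[0.10] = 2 + 0.2 = 2.2.
Because errors are independent across components, Cov(Tᵢ,Tⱼ) = Cov(Xᵢ,Xⱼ); the off-diagonal part of the true-score variance is the same as above.
True-score variance = [0.77 + 0.60] + 0.2 = 1.37 + 0.2 = 1.57.
Reliability = 1.57 / 2.2 = 0.714.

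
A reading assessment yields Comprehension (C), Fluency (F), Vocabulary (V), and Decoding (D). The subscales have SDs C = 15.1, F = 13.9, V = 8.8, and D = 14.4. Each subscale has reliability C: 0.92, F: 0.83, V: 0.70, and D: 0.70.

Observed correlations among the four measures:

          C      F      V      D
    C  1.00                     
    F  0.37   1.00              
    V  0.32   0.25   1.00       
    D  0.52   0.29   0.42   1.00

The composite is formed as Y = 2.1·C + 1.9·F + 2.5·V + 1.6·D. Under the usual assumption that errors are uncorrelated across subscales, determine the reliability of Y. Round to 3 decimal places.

0.910

Var(Y) = 2.1²·15.1² + 1.9²·13.9² + 2.5²·8.8² + 1.6²·14.4² + 2·[3.99·15.1·13.9·0.37 + 5.25·15.1·8.8·0.32 + 3.36·15.1·14.4·0.52 + 4.75·13.9·8.8·0.25 + 3.04·13.9·14.4·0.29 + 4·8.8·14.4·0.42] = 2717.85 + 2895.23 = 5613.09.
Under uncorrelated errors the observed covariances equal the true-score covariances, so only the own-variance terms attenuate.
True-score variance = [2.1²·15.1²·0.92 + 1.9²·13.9²·0.83 + 2.5²·8.8²·0.70 + 1.6²·14.4²·0.70] + 2895.23 = 2214.39 + 2895.23 = 5109.62.
Reliability = 5109.62 / 5613.09 = 0.910.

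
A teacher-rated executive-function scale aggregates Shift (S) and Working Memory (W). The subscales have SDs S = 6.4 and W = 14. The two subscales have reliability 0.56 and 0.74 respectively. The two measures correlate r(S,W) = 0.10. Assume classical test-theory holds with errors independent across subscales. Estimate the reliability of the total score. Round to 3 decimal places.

Var(S+W) = 6.4² + 14² + 2·[6.4·14·0.10] = 236.96 + 17.92 = 254.88.
Under uncorrelated errors the observed covariances equal the true-score covariances, so only the own-variance terms attenuate.
True-score variance = [6.4²·0.56 + 14²·0.74] + 17.92 = 167.978 + 17.92 = 185.898.
Reliability = 185.898 / 254.88 = 0.729.

0.729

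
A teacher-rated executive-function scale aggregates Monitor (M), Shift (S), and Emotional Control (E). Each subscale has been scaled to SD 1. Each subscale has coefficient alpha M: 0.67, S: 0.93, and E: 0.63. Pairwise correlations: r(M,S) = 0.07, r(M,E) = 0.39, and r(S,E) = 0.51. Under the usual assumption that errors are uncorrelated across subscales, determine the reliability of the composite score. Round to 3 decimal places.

0.844

Var(M+S+E) = 3 + 2·[0.07 + 0.39 + 0.51] = 3 + 1.94 = 4.94.
Because errors are independent across components, Cov(Tᵢ,Tⱼ) = Cov(Xᵢ,Xⱼ); the off-diagonal part of the true-score variance is the same as above.
True-score variance = [0.67 + 0.93 + 0.63] + 1.94 = 2.23 + 1.94 = 4.17.
Reliability = 4.17 / 4.94 = 0.844.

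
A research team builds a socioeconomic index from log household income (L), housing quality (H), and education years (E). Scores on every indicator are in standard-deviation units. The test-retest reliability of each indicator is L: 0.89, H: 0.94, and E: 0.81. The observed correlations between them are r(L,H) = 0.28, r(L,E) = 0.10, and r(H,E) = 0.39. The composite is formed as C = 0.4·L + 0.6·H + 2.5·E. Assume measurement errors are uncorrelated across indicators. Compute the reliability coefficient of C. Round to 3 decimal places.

0.852

Var(C) = 0.4² + 0.6² + 2.5² + 2·[0.24·0.28 + 0.10 + 1.5·0.39] = 6.77 + 1.5044 = 8.2744.
Because errors are independent across components, Cov(Tᵢ,Tⱼ) = Cov(Xᵢ,Xⱼ); the off-diagonal part of the true-score variance is the same as above.
True-score variance = [0.4²·0.89 + 0.6²·0.94 + 2.5²·0.81] + 1.5044 = 5.5433 + 1.5044 = 7.0477.
Reliability = 7.0477 / 8.2744 = 0.852.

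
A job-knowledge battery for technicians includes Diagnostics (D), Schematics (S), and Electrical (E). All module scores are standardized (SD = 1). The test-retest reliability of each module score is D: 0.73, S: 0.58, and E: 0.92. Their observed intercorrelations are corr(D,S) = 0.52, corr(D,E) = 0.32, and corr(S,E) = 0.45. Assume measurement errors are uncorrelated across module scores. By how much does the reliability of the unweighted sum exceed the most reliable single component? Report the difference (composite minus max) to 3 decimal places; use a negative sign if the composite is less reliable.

-0.058

Var(sum) = 3 + 2.58 = 5.58; true-score variance = 2.23 + 2.58 = 4.81; composite reliability = 0.8620.
Max component reliability = 0.9200.
Difference = 0.8620 − 0.9200 = -0.058.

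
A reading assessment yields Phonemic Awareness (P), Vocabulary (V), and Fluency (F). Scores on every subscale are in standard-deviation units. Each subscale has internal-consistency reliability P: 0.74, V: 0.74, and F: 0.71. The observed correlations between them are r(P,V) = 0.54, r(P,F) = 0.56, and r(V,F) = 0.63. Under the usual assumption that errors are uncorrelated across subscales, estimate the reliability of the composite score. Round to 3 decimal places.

0.875

Var(P+V+F) = 3 + 2·[0.54 + 0.56 + 0.63] = 3 + 3.46 = 6.46.
Because errors are independent across components, Cov(Tᵢ,Tⱼ) = Cov(Xᵢ,Xⱼ); the off-diagonal part of the true-score variance is the same as above.
True-score variance = [0.74 + 0.74 + 0.71] + 3.46 = 2.19 + 3.46 = 5.65.
Reliability = 5.65 / 6.46 = 0.875.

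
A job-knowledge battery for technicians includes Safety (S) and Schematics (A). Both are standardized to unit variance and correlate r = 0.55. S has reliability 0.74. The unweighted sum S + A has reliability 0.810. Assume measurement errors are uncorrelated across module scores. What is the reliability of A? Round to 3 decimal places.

Var(S+A) = 2 + 2·0.55 = 3.100.
True-score variance = ρ_S + ρ_A + 2·0.55, so 0.810 = (0.74 + ρ_A + 1.10) / 3.100.
ρ_A = 0.810·3.100 − 0.74 − 1.10 = 0.671.

0.671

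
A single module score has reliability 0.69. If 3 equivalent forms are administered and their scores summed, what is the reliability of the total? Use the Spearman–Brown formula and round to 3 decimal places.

ρ_k = kρ / (1 + (k−1)ρ) = 3·0.69 / (1 + 2·0.69) = 2.070 / 2.380 = 0.870.

0.870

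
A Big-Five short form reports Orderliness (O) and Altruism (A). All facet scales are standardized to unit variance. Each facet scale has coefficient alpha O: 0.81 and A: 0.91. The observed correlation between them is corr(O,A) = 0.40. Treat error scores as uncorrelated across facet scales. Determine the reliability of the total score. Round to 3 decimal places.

Var(O+A) = 2 + 2·[0.40] = 2 + 0.8 = 2.8.
Under uncorrelated errors the observed covariances equal the true-score covariances, so only the own-variance terms attenuate.
True-score variance = [0.81 + 0.91] + 0.8 = 1.72 + 0.8 = 2.52.
Reliability = 2.52 / 2.8 = 0.900.

0.900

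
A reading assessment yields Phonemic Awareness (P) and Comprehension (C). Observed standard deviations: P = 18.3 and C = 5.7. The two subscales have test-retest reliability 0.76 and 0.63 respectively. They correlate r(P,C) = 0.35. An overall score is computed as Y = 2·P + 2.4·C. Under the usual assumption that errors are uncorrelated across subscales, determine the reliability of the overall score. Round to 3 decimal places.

Var(Y) = 2²·18.3² + 2.4²·5.7² + 2·[4.8·18.3·5.7·0.35] = 1526.7 + 350.482 = 1877.18.
Under uncorrelated errors the observed covariances equal the true-score covariances, so only the own-variance terms attenuate.
True-score variance = [2²·18.3²·0.76 + 2.4²·5.7²·0.63] + 350.482 = 1135.97 + 350.482 = 1486.45.
Reliability = 1486.45 / 1877.18 = 0.792.

0.792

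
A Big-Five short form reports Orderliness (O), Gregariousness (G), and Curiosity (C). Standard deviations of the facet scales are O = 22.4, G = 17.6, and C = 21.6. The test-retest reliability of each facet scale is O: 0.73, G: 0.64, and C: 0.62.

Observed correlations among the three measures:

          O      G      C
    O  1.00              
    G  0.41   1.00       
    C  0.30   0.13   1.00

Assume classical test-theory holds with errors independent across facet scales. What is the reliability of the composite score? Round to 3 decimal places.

Var(O+G+C) = 22.4² + 17.6² + 21.6² + 2·[22.4·17.6·0.41 + 22.4·21.6·0.30 + 17.6·21.6·0.13] = 1278.08 + 712.422 = 1990.5.
Under uncorrelated errors the observed covariances equal the true-score covariances, so only the own-variance terms attenuate.
True-score variance = [22.4²·0.73 + 17.6²·0.64 + 21.6²·0.62] + 712.422 = 853.798 + 712.422 = 1566.22.
Reliability = 1566.22 / 1990.5 = 0.787.

0.787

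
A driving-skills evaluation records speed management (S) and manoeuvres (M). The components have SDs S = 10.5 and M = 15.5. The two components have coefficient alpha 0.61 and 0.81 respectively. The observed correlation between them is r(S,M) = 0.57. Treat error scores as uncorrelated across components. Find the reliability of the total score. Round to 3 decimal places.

0.835

Var(S+M) = 10.5² + 15.5² + 2·[10.5·15.5·0.57] = 350.5 + 185.535 = 536.035.
Because errors are independent across components, Cov(Tᵢ,Tⱼ) = Cov(Xᵢ,Xⱼ); the off-diagonal part of the true-score variance is the same as above.
True-score variance = [10.5²·0.61 + 15.5²·0.81] + 185.535 = 261.855 + 185.535 = 447.39.
Reliability = 447.39 / 536.035 = 0.835.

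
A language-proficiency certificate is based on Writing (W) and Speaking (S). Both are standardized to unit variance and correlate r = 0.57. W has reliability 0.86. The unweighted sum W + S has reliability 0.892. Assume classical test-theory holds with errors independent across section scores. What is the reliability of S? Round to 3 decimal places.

Var(W+S) = 2 + 2·0.57 = 3.140.
True-score variance = ρ_W + ρ_S + 2·0.57, so 0.892 = (0.86 + ρ_S + 1.14) / 3.140.
ρ_S = 0.892·3.140 − 0.86 − 1.14 = 0.801.

0.801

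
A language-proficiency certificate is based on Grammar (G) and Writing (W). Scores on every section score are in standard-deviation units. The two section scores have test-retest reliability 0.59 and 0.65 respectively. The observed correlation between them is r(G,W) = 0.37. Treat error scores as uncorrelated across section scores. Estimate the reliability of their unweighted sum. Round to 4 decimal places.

Var(G+W) = 2 + 2·[0.37] = 2 + 0.74 = 2.74.
Under uncorrelated errors the observed covariances equal the true-score covariances, so only the own-variance terms attenuate.
True-score variance = [0.59 + 0.65] + 0.74 = 1.24 + 0.74 = 1.98.
Reliability = 1.98 / 2.74 = 0.7226.

0.7226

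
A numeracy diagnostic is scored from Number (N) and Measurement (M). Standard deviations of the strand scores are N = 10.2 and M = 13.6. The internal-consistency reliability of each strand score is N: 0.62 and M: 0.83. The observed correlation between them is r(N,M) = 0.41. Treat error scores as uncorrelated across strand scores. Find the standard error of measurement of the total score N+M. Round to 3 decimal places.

Var(total) = 289 + 113.75 = 402.75.
True-score variance = 218.022 + 113.75 = 331.772, so reliability = 0.8238.
Error variance = 402.75 − 331.772 = 70.9784; SEM = √70.9784 = 8.425.

8.425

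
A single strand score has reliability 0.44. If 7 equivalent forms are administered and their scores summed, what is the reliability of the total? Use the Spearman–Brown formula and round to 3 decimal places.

0.846

ρ_k = kρ / (1 + (k−1)ρ) = 7·0.44 / (1 + 6·0.44) = 3.080 / 3.640 = 0.846.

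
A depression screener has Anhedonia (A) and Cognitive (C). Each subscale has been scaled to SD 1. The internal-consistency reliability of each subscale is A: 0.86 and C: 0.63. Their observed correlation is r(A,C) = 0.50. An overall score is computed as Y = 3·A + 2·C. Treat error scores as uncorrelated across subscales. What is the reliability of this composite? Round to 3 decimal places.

0.856

Var(Y) = 3² + 2² + 2·[6·0.50] = 13 + 6 = 19.
Under uncorrelated errors the observed covariances equal the true-score covariances, so only the own-variance terms attenuate.
True-score variance = [3²·0.86 + 2²·0.63] + 6 = 10.26 + 6 = 16.26.
Reliability = 16.26 / 19 = 0.856.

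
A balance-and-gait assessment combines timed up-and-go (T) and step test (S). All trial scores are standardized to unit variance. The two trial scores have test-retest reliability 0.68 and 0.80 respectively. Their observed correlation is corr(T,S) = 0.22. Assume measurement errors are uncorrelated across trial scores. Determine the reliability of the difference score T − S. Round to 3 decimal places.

0.667

Var(T−S) = 1 + 1 − 2·0.22 = 2 − 0.44 = 1.56.
With uncorrelated errors the cross-covariances are all true-score covariance, so they carry over unchanged; only the diagonal terms shrink to ρᵢσᵢ².
True-score variance = [0.68 + 0.80] − 0.44 = 1.48 − 0.44 = 1.04.
Reliability = 1.04 / 1.56 = 0.667.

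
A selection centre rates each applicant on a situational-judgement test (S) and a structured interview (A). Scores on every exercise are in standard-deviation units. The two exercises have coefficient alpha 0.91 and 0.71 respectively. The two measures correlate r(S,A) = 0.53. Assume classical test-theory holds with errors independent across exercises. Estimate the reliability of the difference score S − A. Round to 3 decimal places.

0.596

Var(S−A) = 1 + 1 − 2·0.53 = 2 − 1.06 = 0.94.
Under uncorrelated errors the observed covariances equal the true-score covariances, so only the own-variance terms attenuate.
True-score variance = [0.91 + 0.71] − 1.06 = 1.62 − 1.06 = 0.56.
Reliability = 0.56 / 0.94 = 0.596.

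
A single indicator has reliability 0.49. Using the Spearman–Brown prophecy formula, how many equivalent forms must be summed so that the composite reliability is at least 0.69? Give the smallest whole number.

3

k ≥ ρ*(1−ρ₁)/(ρ₁(1−ρ*)) = 0.69·0.51 / (0.49·0.31) = 2.317.
Smallest integer k = 3.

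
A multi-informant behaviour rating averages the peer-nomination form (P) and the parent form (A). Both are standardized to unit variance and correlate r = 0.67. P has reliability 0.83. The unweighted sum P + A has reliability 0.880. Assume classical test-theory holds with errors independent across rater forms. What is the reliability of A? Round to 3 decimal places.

0.769

Var(P+A) = 2 + 2·0.67 = 3.340.
True-score variance = ρ_P + ρ_A + 2·0.67, so 0.880 = (0.83 + ρ_A + 1.34) / 3.340.
ρ_A = 0.880·3.340 − 0.83 − 1.34 = 0.769.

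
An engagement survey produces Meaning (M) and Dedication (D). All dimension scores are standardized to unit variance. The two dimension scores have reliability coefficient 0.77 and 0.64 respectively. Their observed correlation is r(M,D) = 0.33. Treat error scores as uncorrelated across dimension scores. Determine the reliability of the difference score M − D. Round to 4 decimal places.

0.5597

Var(M−D) = 1 + 1 − 2·0.33 = 2 − 0.66 = 1.34.
Under uncorrelated errors the observed covariances equal the true-score covariances, so only the own-variance terms attenuate.
True-score variance = [0.77 + 0.64] − 0.66 = 1.41 − 0.66 = 0.75.
Reliability = 0.75 / 1.34 = 0.5597.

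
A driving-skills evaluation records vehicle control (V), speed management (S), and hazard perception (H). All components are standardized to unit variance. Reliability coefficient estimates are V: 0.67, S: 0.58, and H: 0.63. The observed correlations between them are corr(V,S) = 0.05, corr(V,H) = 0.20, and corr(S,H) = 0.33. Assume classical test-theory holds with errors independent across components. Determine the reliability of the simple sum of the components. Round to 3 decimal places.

0.731

Var(V+S+H) = 3 + 2·[0.05 + 0.20 + 0.33] = 3 + 1.16 = 4.16.
Under uncorrelated errors the observed covariances equal the true-score covariances, so only the own-variance terms attenuate.
True-score variance = [0.67 + 0.58 + 0.63] + 1.16 = 1.88 + 1.16 = 3.04.
Reliability = 3.04 / 4.16 = 0.731.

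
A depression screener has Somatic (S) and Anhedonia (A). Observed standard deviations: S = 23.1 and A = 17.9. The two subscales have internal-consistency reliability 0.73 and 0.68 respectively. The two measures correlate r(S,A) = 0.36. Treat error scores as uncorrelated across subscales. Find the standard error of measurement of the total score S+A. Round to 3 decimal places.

15.704

Var(total) = 854.02 + 297.713 = 1151.73.
True-score variance = 607.414 + 297.713 = 905.127, so reliability = 0.7859.
Error variance = 1151.73 − 905.127 = 246.606; SEM = √246.606 = 15.704.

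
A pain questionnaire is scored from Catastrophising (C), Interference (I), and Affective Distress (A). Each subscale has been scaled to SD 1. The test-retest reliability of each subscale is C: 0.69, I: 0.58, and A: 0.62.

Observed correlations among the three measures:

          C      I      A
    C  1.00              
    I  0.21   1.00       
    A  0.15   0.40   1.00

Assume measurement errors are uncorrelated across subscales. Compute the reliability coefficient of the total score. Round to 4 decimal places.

0.7544

Var(C+I+A) = 3 + 2·[0.21 + 0.15 + 0.40] = 3 + 1.52 = 4.52.
Under uncorrelated errors the observed covariances equal the true-score covariances, so only the own-variance terms attenuate.
True-score variance = [0.69 + 0.58 + 0.62] + 1.52 = 1.89 + 1.52 = 3.41.
Reliability = 3.41 / 4.52 = 0.7544.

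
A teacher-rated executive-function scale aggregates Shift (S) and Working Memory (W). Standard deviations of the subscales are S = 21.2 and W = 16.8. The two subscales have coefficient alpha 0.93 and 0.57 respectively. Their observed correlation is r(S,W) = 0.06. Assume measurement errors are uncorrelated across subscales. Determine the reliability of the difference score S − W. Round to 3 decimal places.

0.778

Var(S−W) = 21.2² + 16.8² − 2·21.2·16.8·0.06 = 731.68 − 42.7392 = 688.941.
With uncorrelated errors the cross-covariances are all true-score covariance, so they carry over unchanged; only the diagonal terms shrink to ρᵢσᵢ².
True-score variance = [21.2²·0.93 + 16.8²·0.57] − 42.7392 = 578.856 − 42.7392 = 536.117.
Reliability = 536.117 / 688.941 = 0.778.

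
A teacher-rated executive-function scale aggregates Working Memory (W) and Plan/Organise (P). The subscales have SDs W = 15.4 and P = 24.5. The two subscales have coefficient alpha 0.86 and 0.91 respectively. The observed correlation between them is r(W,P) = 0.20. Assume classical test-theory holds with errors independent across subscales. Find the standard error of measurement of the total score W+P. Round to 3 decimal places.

Var(total) = 837.41 + 150.92 = 988.33.
True-score variance = 750.185 + 150.92 = 901.105, so reliability = 0.9117.
Error variance = 988.33 − 901.105 = 87.2249; SEM = √87.2249 = 9.339.

9.339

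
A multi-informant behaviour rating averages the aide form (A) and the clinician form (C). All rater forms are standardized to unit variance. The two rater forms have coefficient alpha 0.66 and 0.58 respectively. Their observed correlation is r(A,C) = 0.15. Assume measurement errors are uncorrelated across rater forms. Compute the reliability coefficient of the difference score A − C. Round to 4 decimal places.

Var(A−C) = 1 + 1 − 2·0.15 = 2 − 0.3 = 1.7.
With uncorrelated errors the cross-covariances are all true-score covariance, so they carry over unchanged; only the diagonal terms shrink to ρᵢσᵢ².
True-score variance = [0.66 + 0.58] − 0.3 = 1.24 − 0.3 = 0.94.
Reliability = 0.94 / 1.7 = 0.5529.

0.5529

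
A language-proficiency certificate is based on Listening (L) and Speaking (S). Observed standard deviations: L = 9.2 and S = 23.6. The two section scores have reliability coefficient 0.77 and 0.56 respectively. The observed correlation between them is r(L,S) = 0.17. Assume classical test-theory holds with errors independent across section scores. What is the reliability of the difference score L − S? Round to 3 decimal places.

Var(L−S) = 9.2² + 23.6² − 2·9.2·23.6·0.17 = 641.6 − 73.8208 = 567.779.
Under uncorrelated errors the observed covariances equal the true-score covariances, so only the own-variance terms attenuate.
True-score variance = [9.2²·0.77 + 23.6²·0.56] − 73.8208 = 377.07 − 73.8208 = 303.25.
Reliability = 303.25 / 567.779 = 0.534.

0.534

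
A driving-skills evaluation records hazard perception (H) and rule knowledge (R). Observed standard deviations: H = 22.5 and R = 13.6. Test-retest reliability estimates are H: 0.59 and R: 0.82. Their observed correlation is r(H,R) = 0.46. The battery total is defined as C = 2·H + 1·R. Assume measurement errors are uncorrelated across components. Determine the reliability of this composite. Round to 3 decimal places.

0.689

Var(C) = 2²·22.5² + 13.6² + 2·[2·22.5·13.6·0.46] = 2209.96 + 563.04 = 2773.
Because errors are independent across components, Cov(Tᵢ,Tⱼ) = Cov(Xᵢ,Xⱼ); the off-diagonal part of the true-score variance is the same as above.
True-score variance = [2²·22.5²·0.59 + 13.6²·0.82] + 563.04 = 1346.42 + 563.04 = 1909.46.
Reliability = 1909.46 / 2773 = 0.689.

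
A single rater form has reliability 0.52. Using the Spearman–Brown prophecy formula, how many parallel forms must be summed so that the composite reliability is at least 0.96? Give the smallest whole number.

k ≥ ρ*(1−ρ₁)/(ρ₁(1−ρ*)) = 0.96·0.48 / (0.52·0.04) = 22.154.
Smallest integer k = 23.

23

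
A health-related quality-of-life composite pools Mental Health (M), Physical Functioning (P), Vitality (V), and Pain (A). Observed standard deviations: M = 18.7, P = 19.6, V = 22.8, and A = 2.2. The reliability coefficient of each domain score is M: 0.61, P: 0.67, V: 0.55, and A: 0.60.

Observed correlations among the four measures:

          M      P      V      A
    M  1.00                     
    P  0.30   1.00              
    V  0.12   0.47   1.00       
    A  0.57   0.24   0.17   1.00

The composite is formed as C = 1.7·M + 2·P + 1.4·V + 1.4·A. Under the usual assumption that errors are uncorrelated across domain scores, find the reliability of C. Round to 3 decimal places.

0.771

Var(C) = 1.7²·18.7² + 2²·19.6² + 1.4²·22.8² + 1.4²·2.2² + 2·[3.4·18.7·19.6·0.30 + 2.38·18.7·22.8·0.12 + 2.38·18.7·2.2·0.57 + 2.8·19.6·22.8·0.47 + 2.8·19.6·2.2·0.24 + 1.96·22.8·2.2·0.17] = 3575.62 + 2370.43 = 5946.04.
Because errors are independent across components, Cov(Tᵢ,Tⱼ) = Cov(Xᵢ,Xⱼ); the off-diagonal part of the true-score variance is the same as above.
True-score variance = [1.7²·18.7²·0.61 + 2²·19.6²·0.67 + 1.4²·22.8²·0.55 + 1.4²·2.2²·0.60] + 2370.43 = 2212.1 + 2370.43 = 4582.52.
Reliability = 4582.52 / 5946.04 = 0.771.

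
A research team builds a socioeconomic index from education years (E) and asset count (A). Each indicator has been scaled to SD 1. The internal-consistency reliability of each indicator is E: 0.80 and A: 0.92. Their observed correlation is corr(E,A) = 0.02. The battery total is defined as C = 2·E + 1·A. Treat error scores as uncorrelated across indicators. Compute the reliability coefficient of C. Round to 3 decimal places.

Var(C) = 2² + 1 + 2·[2·0.02] = 5 + 0.08 = 5.08.
Under uncorrelated errors the observed covariances equal the true-score covariances, so only the own-variance terms attenuate.
True-score variance = [2²·0.80 + 0.92] + 0.08 = 4.12 + 0.08 = 4.2.
Reliability = 4.2 / 5.08 = 0.827.

0.827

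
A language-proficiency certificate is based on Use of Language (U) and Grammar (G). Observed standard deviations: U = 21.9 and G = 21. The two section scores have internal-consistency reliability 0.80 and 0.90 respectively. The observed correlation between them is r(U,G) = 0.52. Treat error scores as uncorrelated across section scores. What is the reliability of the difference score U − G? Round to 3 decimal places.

0.683

Var(U−G) = 21.9² + 21² − 2·21.9·21·0.52 = 920.61 − 478.296 = 442.314.
With uncorrelated errors the cross-covariances are all true-score covariance, so they carry over unchanged; only the diagonal terms shrink to ρᵢσᵢ².
True-score variance = [21.9²·0.80 + 21²·0.90] − 478.296 = 780.588 − 478.296 = 302.292.
Reliability = 302.292 / 442.314 = 0.683.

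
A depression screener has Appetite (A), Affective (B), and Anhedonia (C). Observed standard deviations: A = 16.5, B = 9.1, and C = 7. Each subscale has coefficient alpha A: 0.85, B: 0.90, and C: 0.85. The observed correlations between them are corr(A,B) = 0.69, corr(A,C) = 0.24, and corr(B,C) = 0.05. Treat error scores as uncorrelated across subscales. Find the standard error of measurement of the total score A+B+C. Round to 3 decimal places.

7.515

Var(total) = 404.06 + 269.017 = 673.077.
True-score variance = 347.591 + 269.017 = 616.609, so reliability = 0.9161.
Error variance = 673.077 − 616.609 = 56.4685; SEM = √56.4685 = 7.515.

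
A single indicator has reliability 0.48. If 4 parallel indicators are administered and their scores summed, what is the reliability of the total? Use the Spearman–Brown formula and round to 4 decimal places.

ρ_k = kρ / (1 + (k−1)ρ) = 4·0.48 / (1 + 3·0.48) = 1.920 / 2.440 = 0.7869.

0.7869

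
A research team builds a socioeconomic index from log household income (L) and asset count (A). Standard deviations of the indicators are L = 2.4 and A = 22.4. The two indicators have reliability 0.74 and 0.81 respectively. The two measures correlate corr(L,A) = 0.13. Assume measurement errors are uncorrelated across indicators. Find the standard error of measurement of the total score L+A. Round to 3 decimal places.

Var(total) = 507.52 + 13.9776 = 521.498.
True-score variance = 410.688 + 13.9776 = 424.666, so reliability = 0.8143.
Error variance = 521.498 − 424.666 = 96.832; SEM = √96.832 = 9.840.

9.840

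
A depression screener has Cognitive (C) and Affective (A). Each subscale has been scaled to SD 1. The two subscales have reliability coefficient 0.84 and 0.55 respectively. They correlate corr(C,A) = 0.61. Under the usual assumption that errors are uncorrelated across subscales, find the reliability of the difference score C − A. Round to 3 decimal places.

0.218

Var(C−A) = 1 + 1 − 2·0.61 = 2 − 1.22 = 0.78.
Because errors are independent across components, Cov(Tᵢ,Tⱼ) = Cov(Xᵢ,Xⱼ); the off-diagonal part of the true-score variance is the same as above.
True-score variance = [0.84 + 0.55] − 1.22 = 1.39 − 1.22 = 0.17.
Reliability = 0.17 / 0.78 = 0.218.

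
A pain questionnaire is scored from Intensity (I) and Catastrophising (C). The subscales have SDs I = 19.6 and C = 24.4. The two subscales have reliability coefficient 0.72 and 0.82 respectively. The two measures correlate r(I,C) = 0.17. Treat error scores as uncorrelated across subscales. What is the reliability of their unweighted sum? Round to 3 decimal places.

0.812

Var(I+C) = 19.6² + 24.4² + 2·[19.6·24.4·0.17] = 979.52 + 162.602 = 1142.12.
Under uncorrelated errors the observed covariances equal the true-score covariances, so only the own-variance terms attenuate.
True-score variance = [19.6²·0.72 + 24.4²·0.82] + 162.602 = 764.79 + 162.602 = 927.392.
Reliability = 927.392 / 1142.12 = 0.812.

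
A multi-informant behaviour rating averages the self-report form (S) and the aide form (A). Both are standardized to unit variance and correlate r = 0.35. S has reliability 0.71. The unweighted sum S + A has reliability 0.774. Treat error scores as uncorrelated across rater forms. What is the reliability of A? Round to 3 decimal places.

Var(S+A) = 2 + 2·0.35 = 2.700.
True-score variance = ρ_S + ρ_A + 2·0.35, so 0.774 = (0.71 + ρ_A + 0.70) / 2.700.
ρ_A = 0.774·2.700 − 0.71 − 0.70 = 0.680.

0.680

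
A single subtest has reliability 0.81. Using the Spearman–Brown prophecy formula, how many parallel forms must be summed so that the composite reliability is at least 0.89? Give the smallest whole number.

k ≥ ρ*(1−ρ₁)/(ρ₁(1−ρ*)) = 0.89·0.19 / (0.81·0.11) = 1.898.
Smallest integer k = 2.

2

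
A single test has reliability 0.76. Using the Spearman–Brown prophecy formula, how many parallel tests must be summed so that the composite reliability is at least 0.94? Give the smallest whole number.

5

k ≥ ρ*(1−ρ₁)/(ρ₁(1−ρ*)) = 0.94·0.24 / (0.76·0.06) = 4.947.
Smallest integer k = 5.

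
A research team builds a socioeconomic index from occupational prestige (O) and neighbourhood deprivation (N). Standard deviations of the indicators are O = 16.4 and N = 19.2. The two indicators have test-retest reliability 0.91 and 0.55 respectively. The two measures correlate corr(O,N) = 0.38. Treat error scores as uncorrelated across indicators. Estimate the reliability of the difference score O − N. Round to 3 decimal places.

Var(O−N) = 16.4² + 19.2² − 2·16.4·19.2·0.38 = 637.6 − 239.309 = 398.291.
Because errors are independent across components, Cov(Tᵢ,Tⱼ) = Cov(Xᵢ,Xⱼ); the off-diagonal part of the true-score variance is the same as above.
True-score variance = [16.4²·0.91 + 19.2²·0.55] − 239.309 = 447.506 − 239.309 = 208.197.
Reliability = 208.197 / 398.291 = 0.523.

0.523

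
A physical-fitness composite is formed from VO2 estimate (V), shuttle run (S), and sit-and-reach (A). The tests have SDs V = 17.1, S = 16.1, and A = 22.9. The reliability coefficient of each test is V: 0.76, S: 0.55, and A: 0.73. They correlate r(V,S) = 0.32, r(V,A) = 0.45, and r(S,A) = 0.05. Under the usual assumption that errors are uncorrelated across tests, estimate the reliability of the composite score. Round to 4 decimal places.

0.7999

Var(V+S+A) = 17.1² + 16.1² + 22.9² + 2·[17.1·16.1·0.32 + 17.1·22.9·0.45 + 16.1·22.9·0.05] = 1076.03 + 565.498 = 1641.53.
Under uncorrelated errors the observed covariances equal the true-score covariances, so only the own-variance terms attenuate.
True-score variance = [17.1²·0.76 + 16.1²·0.55 + 22.9²·0.73] + 565.498 = 747.616 + 565.498 = 1313.11.
Reliability = 1313.11 / 1641.53 = 0.7999.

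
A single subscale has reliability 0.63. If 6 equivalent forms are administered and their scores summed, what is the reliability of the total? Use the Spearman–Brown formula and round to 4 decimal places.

0.9108

ρ_k = kρ / (1 + (k−1)ρ) = 6·0.63 / (1 + 5·0.63) = 3.780 / 4.150 = 0.9108.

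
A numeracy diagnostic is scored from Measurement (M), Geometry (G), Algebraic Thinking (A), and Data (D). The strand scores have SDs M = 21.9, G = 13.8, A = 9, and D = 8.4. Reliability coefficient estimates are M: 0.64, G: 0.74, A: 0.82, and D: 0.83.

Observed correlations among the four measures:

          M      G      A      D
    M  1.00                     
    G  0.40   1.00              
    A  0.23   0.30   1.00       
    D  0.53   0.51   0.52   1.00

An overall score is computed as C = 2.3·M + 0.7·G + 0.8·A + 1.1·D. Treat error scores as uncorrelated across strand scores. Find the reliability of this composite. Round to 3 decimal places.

Var(C) = 2.3²·21.9² + 0.7²·13.8² + 0.8²·9² + 1.1²·8.4² + 2·[1.61·21.9·13.8·0.40 + 1.84·21.9·9·0.23 + 2.53·21.9·8.4·0.53 + 0.56·13.8·9·0.30 + 0.77·13.8·8.4·0.51 + 0.88·9·8.4·0.52] = 2767.67 + 1251.39 = 4019.06.
Because errors are independent across components, Cov(Tᵢ,Tⱼ) = Cov(Xᵢ,Xⱼ); the off-diagonal part of the true-score variance is the same as above.
True-score variance = [2.3²·21.9²·0.64 + 0.7²·13.8²·0.74 + 0.8²·9²·0.82 + 1.1²·8.4²·0.83] + 1251.39 = 1806.19 + 1251.39 = 3057.59.
Reliability = 3057.59 / 4019.06 = 0.761.

0.761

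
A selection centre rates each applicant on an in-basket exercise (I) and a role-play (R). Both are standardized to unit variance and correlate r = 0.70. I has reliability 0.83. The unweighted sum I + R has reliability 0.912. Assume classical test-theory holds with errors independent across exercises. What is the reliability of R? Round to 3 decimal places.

0.871

Var(I+R) = 2 + 2·0.70 = 3.400.
True-score variance = ρ_I + ρ_R + 2·0.70, so 0.912 = (0.83 + ρ_R + 1.40) / 3.400.
ρ_R = 0.912·3.400 − 0.83 − 1.40 = 0.871.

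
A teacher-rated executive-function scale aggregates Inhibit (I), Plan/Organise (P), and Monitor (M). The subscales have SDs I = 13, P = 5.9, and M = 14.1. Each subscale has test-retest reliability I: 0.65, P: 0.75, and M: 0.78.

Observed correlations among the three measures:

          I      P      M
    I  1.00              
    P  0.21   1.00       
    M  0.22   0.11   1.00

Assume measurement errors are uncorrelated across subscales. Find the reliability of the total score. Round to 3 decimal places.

0.791

Var(I+P+M) = 13² + 5.9² + 14.1² + 2·[13·5.9·0.21 + 13·14.1·0.22 + 5.9·14.1·0.11] = 402.62 + 131.168 = 533.788.
With uncorrelated errors the cross-covariances are all true-score covariance, so they carry over unchanged; only the diagonal terms shrink to ρᵢσᵢ².
True-score variance = [13²·0.65 + 5.9²·0.75 + 14.1²·0.78] + 131.168 = 291.029 + 131.168 = 422.197.
Reliability = 422.197 / 533.788 = 0.791.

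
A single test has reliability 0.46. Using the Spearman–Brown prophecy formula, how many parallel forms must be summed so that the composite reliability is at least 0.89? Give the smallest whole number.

10

k ≥ ρ*(1−ρ₁)/(ρ₁(1−ρ*)) = 0.89·0.54 / (0.46·0.11) = 9.498.
Smallest integer k = 10.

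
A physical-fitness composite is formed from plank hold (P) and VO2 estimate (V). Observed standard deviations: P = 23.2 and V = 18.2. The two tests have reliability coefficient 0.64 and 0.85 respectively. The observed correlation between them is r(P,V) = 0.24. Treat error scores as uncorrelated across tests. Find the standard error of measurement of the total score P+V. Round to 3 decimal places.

15.603

Var(total) = 869.48 + 202.675 = 1072.16.
True-score variance = 626.028 + 202.675 = 828.703, so reliability = 0.7729.
Error variance = 1072.16 − 828.703 = 243.452; SEM = √243.452 = 15.603.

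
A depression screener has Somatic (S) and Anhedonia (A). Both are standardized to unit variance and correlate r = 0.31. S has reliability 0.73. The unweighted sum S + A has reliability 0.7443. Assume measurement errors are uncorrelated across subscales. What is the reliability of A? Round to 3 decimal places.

Var(S+A) = 2 + 2·0.31 = 2.620.
True-score variance = ρ_S + ρ_A + 2·0.31, so 0.7443 = (0.73 + ρ_A + 0.62) / 2.620.
ρ_A = 0.7443·2.620 − 0.73 − 0.62 = 0.600.

0.600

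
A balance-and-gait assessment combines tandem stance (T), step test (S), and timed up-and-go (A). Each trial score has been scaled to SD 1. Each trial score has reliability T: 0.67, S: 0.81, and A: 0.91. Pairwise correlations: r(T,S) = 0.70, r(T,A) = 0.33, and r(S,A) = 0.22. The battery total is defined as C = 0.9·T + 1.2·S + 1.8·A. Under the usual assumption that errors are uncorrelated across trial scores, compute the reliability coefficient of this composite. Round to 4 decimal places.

Var(C) = 0.9² + 1.2² + 1.8² + 2·[1.08·0.70 + 1.62·0.33 + 2.16·0.22] = 5.49 + 3.5316 = 9.0216.
Because errors are independent across components, Cov(Tᵢ,Tⱼ) = Cov(Xᵢ,Xⱼ); the off-diagonal part of the true-score variance is the same as above.
True-score variance = [0.9²·0.67 + 1.2²·0.81 + 1.8²·0.91] + 3.5316 = 4.6575 + 3.5316 = 8.1891.
Reliability = 8.1891 / 9.0216 = 0.9077.

0.9077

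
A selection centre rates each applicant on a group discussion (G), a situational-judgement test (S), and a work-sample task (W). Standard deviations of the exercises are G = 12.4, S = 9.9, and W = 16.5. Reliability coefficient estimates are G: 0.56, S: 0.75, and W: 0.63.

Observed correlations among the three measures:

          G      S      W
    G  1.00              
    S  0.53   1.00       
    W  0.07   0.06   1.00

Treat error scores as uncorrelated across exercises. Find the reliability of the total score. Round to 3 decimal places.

Var(G+S+W) = 12.4² + 9.9² + 16.5² + 2·[12.4·9.9·0.53 + 12.4·16.5·0.07 + 9.9·16.5·0.06] = 524.02 + 178.372 = 702.392.
With uncorrelated errors the cross-covariances are all true-score covariance, so they carry over unchanged; only the diagonal terms shrink to ρᵢσᵢ².
True-score variance = [12.4²·0.56 + 9.9²·0.75 + 16.5²·0.63] + 178.372 = 331.131 + 178.372 = 509.502.
Reliability = 509.502 / 702.392 = 0.725.

0.725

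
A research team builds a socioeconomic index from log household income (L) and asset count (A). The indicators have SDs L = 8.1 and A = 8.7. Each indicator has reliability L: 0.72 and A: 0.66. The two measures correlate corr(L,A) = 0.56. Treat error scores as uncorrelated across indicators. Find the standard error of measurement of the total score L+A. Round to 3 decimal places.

Var(total) = 141.3 + 78.9264 = 220.226.
True-score variance = 97.1946 + 78.9264 = 176.121, so reliability = 0.7997.
Error variance = 220.226 − 176.121 = 44.1054; SEM = √44.1054 = 6.641.

6.641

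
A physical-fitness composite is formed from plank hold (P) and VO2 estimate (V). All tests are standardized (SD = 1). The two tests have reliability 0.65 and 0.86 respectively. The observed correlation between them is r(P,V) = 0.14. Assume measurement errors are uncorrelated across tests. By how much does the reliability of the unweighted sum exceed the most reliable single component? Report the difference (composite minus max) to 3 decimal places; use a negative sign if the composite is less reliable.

Var(sum) = 2 + 0.28 = 2.28; true-score variance = 1.51 + 0.28 = 1.79; composite reliability = 0.7851.
Max component reliability = 0.8600.
Difference = 0.7851 − 0.8600 = -0.075.

-0.075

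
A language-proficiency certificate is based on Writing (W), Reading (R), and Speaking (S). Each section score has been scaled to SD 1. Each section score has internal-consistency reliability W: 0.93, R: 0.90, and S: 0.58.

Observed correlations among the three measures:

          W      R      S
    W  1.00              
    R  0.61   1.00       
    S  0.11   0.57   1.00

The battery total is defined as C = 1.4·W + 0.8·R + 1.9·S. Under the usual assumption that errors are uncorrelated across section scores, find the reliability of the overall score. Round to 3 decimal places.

Var(C) = 1.4² + 0.8² + 1.9² + 2·[1.12·0.61 + 2.66·0.11 + 1.52·0.57] = 6.21 + 3.6844 = 9.8944.
Because errors are independent across components, Cov(Tᵢ,Tⱼ) = Cov(Xᵢ,Xⱼ); the off-diagonal part of the true-score variance is the same as above.
True-score variance = [1.4²·0.93 + 0.8²·0.90 + 1.9²·0.58] + 3.6844 = 4.4926 + 3.6844 = 8.177.
Reliability = 8.177 / 9.8944 = 0.826.

0.826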